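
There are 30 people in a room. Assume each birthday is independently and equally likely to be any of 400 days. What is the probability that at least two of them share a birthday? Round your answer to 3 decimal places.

It's easier to compute the probability that all 30 are distinct.
P(all distinct) = 400/400 · 399/400 · ··· · 371/400 ≈ 0.328.
So the probability of at least one match is 1 − 0.328 = 0.672.

0.672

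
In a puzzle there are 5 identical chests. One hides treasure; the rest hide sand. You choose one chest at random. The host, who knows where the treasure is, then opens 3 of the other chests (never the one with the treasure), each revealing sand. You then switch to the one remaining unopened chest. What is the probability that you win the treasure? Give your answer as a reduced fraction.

4/5

Your original chest holds the treasure with probability 1/5, so the other 4 collectively hold it with probability 4/5.
The host can always find 3 empty chests to open, so the reveals don't change that 4/5; it is now spread over the 1 remaining unopened chest.
P(win by switching) = (4/5) · (1/1) = 4/5.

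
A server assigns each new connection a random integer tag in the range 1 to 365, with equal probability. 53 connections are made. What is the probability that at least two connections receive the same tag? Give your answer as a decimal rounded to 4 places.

It's easier to compute the probability that all 53 are distinct.
P(all distinct) = 365/365 · 364/365 · ··· · 313/365 ≈ 0.0189.
So the probability of at least one match is 1 − 0.0189 = 0.9811.

0.9811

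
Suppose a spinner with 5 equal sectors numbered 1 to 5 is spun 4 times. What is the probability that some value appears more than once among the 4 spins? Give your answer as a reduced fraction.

101/125

P(all 4 different) = 5/5 · 4/5 · ··· · 2/5 = 24/125.
P(at least two equal) = 1 − 24/125 = 101/125.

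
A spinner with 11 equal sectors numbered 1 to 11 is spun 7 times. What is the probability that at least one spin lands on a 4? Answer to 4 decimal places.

0.4868

P(no spin lands on a 4) = (10/11)^7 ≈ 0.5132.
P(at least one) = 1 − 0.5132 = 0.4868.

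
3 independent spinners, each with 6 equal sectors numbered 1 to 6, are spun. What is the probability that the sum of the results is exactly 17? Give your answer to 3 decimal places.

There are 6^3 = 216 equally likely outcomes.
The number of ordered 3-tuples from {1,…,6} summing to 17 is 3.
P(sum = 17) = 3/216 = 1/72 ≈ 0.014.

0.014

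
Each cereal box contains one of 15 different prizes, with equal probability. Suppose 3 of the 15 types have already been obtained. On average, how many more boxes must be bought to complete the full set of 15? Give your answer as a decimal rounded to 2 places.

46.55

Starting from 3 distinct types, each trial gives a new one with probability (15−i)/15 when i types are held, so the wait for the next new type is 15/(15−i).
E = 15/12 + 15/11 + 15/10 + 15/9 + 15/8 + 15/7 + 15/6 + 15/5 + 15/4 + 15/3 + 15/2 + 15/1 = 86021/1848 ≈ 46.55.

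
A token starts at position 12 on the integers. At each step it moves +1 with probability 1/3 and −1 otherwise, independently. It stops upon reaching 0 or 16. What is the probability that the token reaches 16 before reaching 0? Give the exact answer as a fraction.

273/4369

Let r = q/p = (2/3)/(1/3) = 2. The recurrence P(i) = p·P(i+1) + q·P(i−1) with P(0)=0, P(16)=1 gives P(i) = (1 − r^i)/(1 − r^16).
P(12) = (1 − (2)^12) / (1 − (2)^16) = 273/4369.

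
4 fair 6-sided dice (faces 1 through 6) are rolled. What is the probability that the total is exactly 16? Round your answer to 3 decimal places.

There are 6^4 = 1296 equally likely outcomes.
The number of ordered 4-tuples from {1,…,6} summing to 16 is 125.
P(sum = 16) = 125/1296 ≈ 0.096.

0.096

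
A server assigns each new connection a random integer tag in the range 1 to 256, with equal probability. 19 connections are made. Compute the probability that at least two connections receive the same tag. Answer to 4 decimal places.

0.4957

It's easier to compute the probability that all 19 are distinct.
P(all distinct) = 256/256 · 255/256 · ··· · 238/256 ≈ 0.5043.
So the probability of at least one match is 1 − 0.5043 = 0.4957.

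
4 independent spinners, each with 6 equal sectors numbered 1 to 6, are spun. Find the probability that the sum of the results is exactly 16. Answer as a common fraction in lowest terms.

There are 6^4 = 1296 equally likely outcomes.
The number of ordered 4-tuples from {1,…,6} summing to 16 is 125.
P(sum = 16) = 125/1296.

125/1296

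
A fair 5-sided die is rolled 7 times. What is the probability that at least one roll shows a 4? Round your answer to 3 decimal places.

0.790

P(no roll shows a 4) = (4/5)^7 ≈ 0.210.
P(at least one) = 1 − 0.210 = 0.790.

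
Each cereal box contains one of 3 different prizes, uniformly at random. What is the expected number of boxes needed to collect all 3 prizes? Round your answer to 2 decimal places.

After i distinct types are collected, each trial gives a new one with probability (3−i)/3, so the expected wait for the next new type is 3/(3−i).
E = 3/3 + 3/2 + 3/1 = 11/2 ≈ 5.50.

5.50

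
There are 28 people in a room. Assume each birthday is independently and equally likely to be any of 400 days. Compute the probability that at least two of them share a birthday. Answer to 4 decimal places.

0.6199

It's easier to compute the probability that all 28 are distinct.
P(all distinct) = 400/400 · 399/400 · ··· · 373/400 ≈ 0.3801.
So the probability of at least one match is 1 − 0.3801 = 0.6199.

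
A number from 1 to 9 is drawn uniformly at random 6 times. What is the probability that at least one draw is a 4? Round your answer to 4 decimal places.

P(no draw is a 4) = (8/9)^6 ≈ 0.4933.
P(at least one) = 1 − 0.4933 = 0.5067.

0.5067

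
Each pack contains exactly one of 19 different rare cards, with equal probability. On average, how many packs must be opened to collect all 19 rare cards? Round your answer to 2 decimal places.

After i distinct types are collected, each trial gives a new one with probability (19−i)/19, so the expected wait for the next new type is 19/(19−i).
E = 19/19 + 19/18 + 19/17 + 19/16 + 19/15 + 19/14 + 19/13 + 19/12 + 19/11 + 19/10 + 19/9 + 19/8 + 19/7 + 19/6 + 19/5 + 19/4 + 19/3 + 19/2 + 19/1 = 275295799/4084080 ≈ 67.41.

67.41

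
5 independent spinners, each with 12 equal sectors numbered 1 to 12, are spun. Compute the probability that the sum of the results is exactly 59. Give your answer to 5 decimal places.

0.00002

There are 12^5 = 248832 equally likely outcomes.
The number of ordered 5-tuples from {1,…,12} summing to 59 is 5.
P(sum = 59) = 5/248832 ≈ 0.00002.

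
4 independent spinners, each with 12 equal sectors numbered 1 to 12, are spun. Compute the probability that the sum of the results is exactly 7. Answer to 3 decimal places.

There are 12^4 = 20736 equally likely outcomes.
The number of ordered 4-tuples from {1,…,12} summing to 7 is 20.
P(sum = 7) = 20/20736 = 5/5184 ≈ 0.001.

0.001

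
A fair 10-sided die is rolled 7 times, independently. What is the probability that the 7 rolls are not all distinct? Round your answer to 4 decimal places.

0.9395

P(all 7 different) = 10/10 · 9/10 · ··· · 4/10 ≈ 0.0605.
P(at least two equal) = 1 − 0.0605 = 0.9395.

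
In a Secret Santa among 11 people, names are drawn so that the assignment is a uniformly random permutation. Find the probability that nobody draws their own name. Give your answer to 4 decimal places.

0.3679

This is the derangement probability: permutations of 11 with no fixed point.
D(11) = 11! · (1 − 1/1! + 1/2! − ··· + (−1)^11/11!) = 14684570.
P = 14684570/39916800 = 1468457/3991680 ≈ 0.3679.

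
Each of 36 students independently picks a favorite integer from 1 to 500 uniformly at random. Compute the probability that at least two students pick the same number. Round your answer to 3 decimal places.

It's easier to compute the probability that all 36 are distinct.
P(all distinct) = 500/500 · 499/500 · ··· · 465/500 ≈ 0.275.
So the probability of at least one match is 1 − 0.275 = 0.725.

0.725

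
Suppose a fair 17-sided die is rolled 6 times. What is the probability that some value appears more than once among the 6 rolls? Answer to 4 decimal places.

0.6308

P(all 6 different) = 17/17 · 16/17 · ··· · 12/17 ≈ 0.3692.
P(at least two equal) = 1 − 0.3692 = 0.6308.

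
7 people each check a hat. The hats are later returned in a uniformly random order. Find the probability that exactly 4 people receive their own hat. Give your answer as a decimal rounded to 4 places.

0.0139

Choose which 4 of the 7 are fixed: C(7,4) = 35 ways.
The remaining 3 must have no fixed point: D(3) = 2.
P = 35·2/5040 = 1/72 ≈ 0.0139.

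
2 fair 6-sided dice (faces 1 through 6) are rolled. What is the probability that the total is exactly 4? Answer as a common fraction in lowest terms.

1/12

There are 6^2 = 36 equally likely outcomes.
The number of ordered 2-tuples from {1,…,6} summing to 4 is 3.
P(sum = 4) = 3/36 = 1/12.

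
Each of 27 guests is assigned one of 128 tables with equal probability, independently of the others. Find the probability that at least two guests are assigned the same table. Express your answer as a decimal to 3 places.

0.948

It's easier to compute the probability that all 27 are distinct.
P(all distinct) = 128/128 · 127/128 · ··· · 102/128 ≈ 0.052.
So the probability of at least one match is 1 − 0.052 = 0.948.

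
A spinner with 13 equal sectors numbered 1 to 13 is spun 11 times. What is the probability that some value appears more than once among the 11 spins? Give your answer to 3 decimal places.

0.998

P(all 11 different) = 13/13 · 12/13 · ··· · 3/13 ≈ 0.002.
P(at least two equal) = 1 − 0.002 = 0.998.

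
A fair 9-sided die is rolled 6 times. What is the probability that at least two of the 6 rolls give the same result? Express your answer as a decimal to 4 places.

P(all 6 different) = 9/9 · 8/9 · ··· · 4/9 ≈ 0.1138.
P(at least two equal) = 1 − 0.1138 = 0.8862.

0.8862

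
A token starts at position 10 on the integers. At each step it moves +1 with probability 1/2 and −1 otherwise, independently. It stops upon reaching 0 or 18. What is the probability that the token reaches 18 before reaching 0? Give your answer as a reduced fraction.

With a fair step, P(i) = ½P(i−1) + ½P(i+1) with P(0)=0, P(18)=1 has the linear solution P(i) = i/18.
P(10) = 10/18 = 5/9.

5/9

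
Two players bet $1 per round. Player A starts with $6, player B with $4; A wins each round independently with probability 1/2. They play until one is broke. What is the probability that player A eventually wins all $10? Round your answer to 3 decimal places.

0.600

With a fair step, P(i) = ½P(i−1) + ½P(i+1) with P(0)=0, P(10)=1 has the linear solution P(i) = i/10.
P(6) = 6/10 = 3/5 ≈ 0.600.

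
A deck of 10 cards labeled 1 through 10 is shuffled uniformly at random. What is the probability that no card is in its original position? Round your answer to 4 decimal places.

This is the derangement probability: permutations of 10 with no fixed point.
D(10) = 10! · (1 − 1/1! + 1/2! − ··· + (−1)^10/10!) = 1334961.
P = 1334961/3628800 = 16481/44800 ≈ 0.3679.

0.3679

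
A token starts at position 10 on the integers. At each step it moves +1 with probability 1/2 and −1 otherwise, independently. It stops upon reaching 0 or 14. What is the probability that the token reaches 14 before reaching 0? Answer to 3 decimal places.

0.714

With a fair step, P(i) = ½P(i−1) + ½P(i+1) with P(0)=0, P(14)=1 has the linear solution P(i) = i/14.
P(10) = 10/14 = 5/7 ≈ 0.714.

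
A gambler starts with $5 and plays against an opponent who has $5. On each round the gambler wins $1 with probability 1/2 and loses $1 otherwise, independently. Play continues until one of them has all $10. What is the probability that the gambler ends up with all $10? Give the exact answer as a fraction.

With a fair step, P(i) = ½P(i−1) + ½P(i+1) with P(0)=0, P(10)=1 has the linear solution P(i) = i/10.
P(5) = 5/10 = 1/2.

1/2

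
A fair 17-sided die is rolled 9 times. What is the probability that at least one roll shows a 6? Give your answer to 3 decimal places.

0.421

P(no roll shows a 6) = (16/17)^9 ≈ 0.579.
P(at least one) = 1 − 0.579 = 0.421.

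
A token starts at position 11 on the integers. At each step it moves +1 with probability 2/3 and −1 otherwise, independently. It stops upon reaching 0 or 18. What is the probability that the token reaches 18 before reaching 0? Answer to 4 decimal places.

Let r = q/p = (1/3)/(2/3) = 1/2. The recurrence P(i) = p·P(i+1) + q·P(i−1) with P(0)=0, P(18)=1 gives P(i) = (1 − r^i)/(1 − r^18).
P(11) = (1 − (1/2)^11) / (1 − (1/2)^18) = 262016/262143 ≈ 0.9995.

0.9995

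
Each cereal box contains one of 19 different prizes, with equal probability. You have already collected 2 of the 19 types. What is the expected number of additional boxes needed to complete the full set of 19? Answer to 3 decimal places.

65.351

Starting from 2 distinct types, each trial gives a new one with probability (19−i)/19 when i types are held, so the wait for the next new type is 19/(19−i).
E = 19/17 + 19/16 + 19/15 + 19/14 + 19/13 + 19/12 + 19/11 + 19/10 + 19/9 + 19/8 + 19/7 + 19/6 + 19/5 + 19/4 + 19/3 + 19/2 + 19/1 = 800702237/12252240 ≈ 65.351.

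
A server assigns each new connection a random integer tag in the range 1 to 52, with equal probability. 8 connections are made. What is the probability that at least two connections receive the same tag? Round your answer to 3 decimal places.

0.432

It's easier to compute the probability that all 8 are distinct.
P(all distinct) = 52/52 · 51/52 · ··· · 45/52 ≈ 0.568.
So the probability of at least one match is 1 − 0.568 = 0.432.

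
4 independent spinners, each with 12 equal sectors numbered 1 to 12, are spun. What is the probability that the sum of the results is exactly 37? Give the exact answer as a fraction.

There are 12^4 = 20736 equally likely outcomes.
The number of ordered 4-tuples from {1,…,12} summing to 37 is 364.
P(sum = 37) = 364/20736 = 91/5184.

91/5184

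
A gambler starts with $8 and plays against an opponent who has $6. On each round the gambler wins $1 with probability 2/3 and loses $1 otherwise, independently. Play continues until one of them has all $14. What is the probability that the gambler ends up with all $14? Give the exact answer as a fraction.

5440/5461

Let r = q/p = (1/3)/(2/3) = 1/2. The recurrence P(i) = p·P(i+1) + q·P(i−1) with P(0)=0, P(14)=1 gives P(i) = (1 − r^i)/(1 − r^14).
P(8) = (1 − (1/2)^8) / (1 − (1/2)^14) = 5440/5461.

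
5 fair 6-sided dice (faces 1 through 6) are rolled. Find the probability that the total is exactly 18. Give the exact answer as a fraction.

There are 6^5 = 7776 equally likely outcomes.
The number of ordered 5-tuples from {1,…,6} summing to 18 is 780.
P(sum = 18) = 780/7776 = 65/648.

65/648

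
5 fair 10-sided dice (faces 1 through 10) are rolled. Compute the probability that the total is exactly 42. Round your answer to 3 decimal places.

There are 10^5 = 100000 equally likely outcomes.
The number of ordered 5-tuples from {1,…,10} summing to 42 is 495.
P(sum = 42) = 495/100000 = 99/20000 ≈ 0.005.

0.005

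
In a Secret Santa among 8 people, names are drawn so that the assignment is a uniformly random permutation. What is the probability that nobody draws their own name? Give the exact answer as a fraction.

2119/5760

This is the derangement probability: permutations of 8 with no fixed point.
D(8) = 8! · (1 − 1/1! + 1/2! − ··· + (−1)^8/8!) = 14833.
P = 14833/40320 = 2119/5760.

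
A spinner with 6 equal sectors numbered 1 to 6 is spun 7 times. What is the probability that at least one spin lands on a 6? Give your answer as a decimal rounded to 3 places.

P(no spin lands on a 6) = (5/6)^7 ≈ 0.279.
P(at least one) = 1 − 0.279 = 0.721.

0.721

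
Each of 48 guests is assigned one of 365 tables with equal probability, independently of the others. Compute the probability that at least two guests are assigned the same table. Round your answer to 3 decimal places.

It's easier to compute the probability that all 48 are distinct.
P(all distinct) = 365/365 · 364/365 · ··· · 318/365 ≈ 0.039.
So the probability of at least one match is 1 − 0.039 = 0.961.

0.961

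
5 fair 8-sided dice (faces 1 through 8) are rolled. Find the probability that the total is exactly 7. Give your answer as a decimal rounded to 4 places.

0.0005

There are 8^5 = 32768 equally likely outcomes.
The number of ordered 5-tuples from {1,…,8} summing to 7 is 15.
P(sum = 7) = 15/32768 ≈ 0.0005.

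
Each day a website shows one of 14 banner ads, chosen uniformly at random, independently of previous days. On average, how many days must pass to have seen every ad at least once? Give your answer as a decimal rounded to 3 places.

After i distinct types are collected, each trial gives a new one with probability (14−i)/14, so the expected wait for the next new type is 14/(14−i).
E = 14/14 + 14/13 + 14/12 + 14/11 + 14/10 + 14/9 + 14/8 + 14/7 + 14/6 + 14/5 + 14/4 + 14/3 + 14/2 + 14/1 = 1171733/25740 ≈ 45.522.

45.522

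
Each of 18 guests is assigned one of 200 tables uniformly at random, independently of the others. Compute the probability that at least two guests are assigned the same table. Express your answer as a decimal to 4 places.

0.5454

It's easier to compute the probability that all 18 are distinct.
P(all distinct) = 200/200 · 199/200 · ··· · 183/200 ≈ 0.4546.
So the probability of at least one match is 1 − 0.4546 = 0.5454.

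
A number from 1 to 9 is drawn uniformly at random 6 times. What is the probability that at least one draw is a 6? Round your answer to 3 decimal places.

P(no draw is a 6) = (8/9)^6 ≈ 0.493.
P(at least one) = 1 − 0.493 = 0.507.

0.507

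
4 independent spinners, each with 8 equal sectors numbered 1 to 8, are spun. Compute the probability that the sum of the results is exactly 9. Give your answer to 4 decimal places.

0.0137

There are 8^4 = 4096 equally likely outcomes.
The number of ordered 4-tuples from {1,…,8} summing to 9 is 56.
P(sum = 9) = 56/4096 = 7/512 ≈ 0.0137.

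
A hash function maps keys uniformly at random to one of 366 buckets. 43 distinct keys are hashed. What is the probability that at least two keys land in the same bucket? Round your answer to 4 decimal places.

It's easier to compute the probability that all 43 are distinct.
P(all distinct) = 366/366 · 365/366 · ··· · 324/366 ≈ 0.0766.
So the probability of at least one match is 1 − 0.0766 = 0.9234.

0.9234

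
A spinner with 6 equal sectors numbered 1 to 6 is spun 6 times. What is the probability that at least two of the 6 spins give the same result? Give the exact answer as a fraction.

P(all 6 different) = 6/6 · 5/6 · ··· · 1/6 = 5/324.
P(at least two equal) = 1 − 5/324 = 319/324.

319/324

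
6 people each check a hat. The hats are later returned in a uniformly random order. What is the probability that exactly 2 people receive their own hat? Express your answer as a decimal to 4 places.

0.1875

Choose which 2 of the 6 are fixed: C(6,2) = 15 ways.
The remaining 4 must have no fixed point: D(4) = 9.
P = 15·9/720 = 3/16 ≈ 0.1875.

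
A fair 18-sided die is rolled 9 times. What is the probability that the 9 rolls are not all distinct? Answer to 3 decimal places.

P(all 9 different) = 18/18 · 17/18 · ··· · 10/18 ≈ 0.089.
P(at least two equal) = 1 − 0.089 = 0.911.

0.911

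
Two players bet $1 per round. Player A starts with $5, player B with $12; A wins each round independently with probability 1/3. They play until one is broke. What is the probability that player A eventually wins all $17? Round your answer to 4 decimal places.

0.0002

Let r = q/p = (2/3)/(1/3) = 2. The recurrence P(i) = p·P(i+1) + q·P(i−1) with P(0)=0, P(17)=1 gives P(i) = (1 − r^i)/(1 − r^17).
P(5) = (1 − (2)^5) / (1 − (2)^17) = 31/131071 ≈ 0.0002.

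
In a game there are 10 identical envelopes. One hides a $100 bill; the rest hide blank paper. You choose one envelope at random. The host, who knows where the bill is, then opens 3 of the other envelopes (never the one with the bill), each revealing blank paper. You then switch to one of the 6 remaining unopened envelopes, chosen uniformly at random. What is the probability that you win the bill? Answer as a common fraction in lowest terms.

3/20

Your original envelope holds the bill with probability 1/10, so the other 9 collectively hold it with probability 9/10.
The host can always find 3 empty envelopes to open, so the reveals don't change that 9/10; it is now spread over the 6 remaining unopened envelopes.
P(win by switching) = (9/10) · (1/6) = 3/20.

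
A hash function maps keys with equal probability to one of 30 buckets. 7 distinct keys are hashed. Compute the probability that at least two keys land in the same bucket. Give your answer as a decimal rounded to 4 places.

It's easier to compute the probability that all 7 are distinct.
P(all distinct) = 30/30 · 29/30 · ··· · 24/30 ≈ 0.4692.
So the probability of at least one match is 1 − 0.4692 = 0.5308.

0.5308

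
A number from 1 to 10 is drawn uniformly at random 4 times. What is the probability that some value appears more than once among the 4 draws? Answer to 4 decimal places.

P(all 4 different) = 10/10 · 9/10 · ··· · 7/10 ≈ 0.5040.
P(at least two equal) = 1 − 0.5040 = 0.4960.

0.4960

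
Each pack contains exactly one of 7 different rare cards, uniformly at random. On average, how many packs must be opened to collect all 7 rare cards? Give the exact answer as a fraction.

After i distinct types are collected, each trial gives a new one with probability (7−i)/7, so the expected wait for the next new type is 7/(7−i).
E = 7/7 + 7/6 + 7/5 + 7/4 + 7/3 + 7/2 + 7/1 = 363/20.

363/20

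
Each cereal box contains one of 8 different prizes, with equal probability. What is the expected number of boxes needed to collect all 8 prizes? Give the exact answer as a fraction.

After i distinct types are collected, each trial gives a new one with probability (8−i)/8, so the expected wait for the next new type is 8/(8−i).
E = 8/8 + 8/7 + 8/6 + 8/5 + 8/4 + 8/3 + 8/2 + 8/1 = 761/35.

761/35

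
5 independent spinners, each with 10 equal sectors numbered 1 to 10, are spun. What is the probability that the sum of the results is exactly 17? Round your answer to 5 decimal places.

0.01745

There are 10^5 = 100000 equally likely outcomes.
The number of ordered 5-tuples from {1,…,10} summing to 17 is 1745.
P(sum = 17) = 1745/100000 = 349/20000 ≈ 0.01745.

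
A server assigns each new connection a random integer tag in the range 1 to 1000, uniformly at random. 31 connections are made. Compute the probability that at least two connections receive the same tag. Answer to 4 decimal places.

It's easier to compute the probability that all 31 are distinct.
P(all distinct) = 1000/1000 · 999/1000 · ··· · 970/1000 ≈ 0.6251.
So the probability of at least one match is 1 − 0.6251 = 0.3749.

0.3749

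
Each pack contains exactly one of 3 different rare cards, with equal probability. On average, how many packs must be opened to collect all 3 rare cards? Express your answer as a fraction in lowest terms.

After i distinct types are collected, each trial gives a new one with probability (3−i)/3, so the expected wait for the next new type is 3/(3−i).
E = 3/3 + 3/2 + 3/1 = 11/2.

11/2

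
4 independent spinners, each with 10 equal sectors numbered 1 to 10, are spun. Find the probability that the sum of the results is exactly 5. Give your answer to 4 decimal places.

0.0004

There are 10^4 = 10000 equally likely outcomes.
The number of ordered 4-tuples from {1,…,10} summing to 5 is 4.
P(sum = 5) = 4/10000 = 1/2500 ≈ 0.0004.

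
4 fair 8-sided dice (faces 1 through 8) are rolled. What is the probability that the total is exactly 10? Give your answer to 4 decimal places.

There are 8^4 = 4096 equally likely outcomes.
The number of ordered 4-tuples from {1,…,8} summing to 10 is 84.
P(sum = 10) = 84/4096 = 21/1024 ≈ 0.0205.

0.0205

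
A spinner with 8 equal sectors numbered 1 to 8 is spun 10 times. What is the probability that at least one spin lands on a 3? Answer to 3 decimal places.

0.737

P(no spin lands on a 3) = (7/8)^10 ≈ 0.263.
P(at least one) = 1 − 0.263 = 0.737.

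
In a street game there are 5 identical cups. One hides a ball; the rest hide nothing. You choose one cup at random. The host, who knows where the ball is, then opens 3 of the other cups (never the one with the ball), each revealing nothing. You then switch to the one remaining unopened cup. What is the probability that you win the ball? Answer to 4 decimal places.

Your original cup holds the ball with probability 1/5, so the other 4 collectively hold it with probability 4/5.
The host can always find 3 empty cups to open, so the reveals don't change that 4/5; it is now spread over the 1 remaining unopened cup.
P(win by switching) = (4/5) · (1/1) = 4/5 ≈ 0.8000.

0.8000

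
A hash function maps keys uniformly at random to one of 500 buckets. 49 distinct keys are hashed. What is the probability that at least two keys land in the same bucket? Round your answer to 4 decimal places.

0.9121

It's easier to compute the probability that all 49 are distinct.
P(all distinct) = 500/500 · 499/500 · ··· · 452/500 ≈ 0.0879.
So the probability of at least one match is 1 − 0.0879 = 0.9121.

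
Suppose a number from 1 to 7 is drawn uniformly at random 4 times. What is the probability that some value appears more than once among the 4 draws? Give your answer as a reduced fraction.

P(all 4 different) = 7/7 · 6/7 · ··· · 4/7 = 120/343.
P(at least two equal) = 1 − 120/343 = 223/343.

223/343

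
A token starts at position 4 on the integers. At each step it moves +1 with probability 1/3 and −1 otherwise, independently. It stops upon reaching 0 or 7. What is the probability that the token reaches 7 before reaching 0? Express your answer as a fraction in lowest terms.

15/127

Let r = q/p = (2/3)/(1/3) = 2. The recurrence P(i) = p·P(i+1) + q·P(i−1) with P(0)=0, P(7)=1 gives P(i) = (1 − r^i)/(1 − r^7).
P(4) = (1 − (2)^4) / (1 − (2)^7) = 15/127.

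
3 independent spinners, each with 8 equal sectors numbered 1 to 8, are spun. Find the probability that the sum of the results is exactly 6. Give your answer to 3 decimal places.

There are 8^3 = 512 equally likely outcomes.
The number of ordered 3-tuples from {1,…,8} summing to 6 is 10.
P(sum = 6) = 10/512 = 5/256 ≈ 0.020.

0.020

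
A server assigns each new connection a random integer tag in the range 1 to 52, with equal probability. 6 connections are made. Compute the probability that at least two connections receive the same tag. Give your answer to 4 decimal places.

It's easier to compute the probability that all 6 are distinct.
P(all distinct) = 52/52 · 51/52 · ··· · 47/52 ≈ 0.7414.
So the probability of at least one match is 1 − 0.7414 = 0.2586.

0.2586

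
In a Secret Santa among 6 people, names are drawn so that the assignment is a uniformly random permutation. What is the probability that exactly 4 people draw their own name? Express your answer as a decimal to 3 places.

Choose which 4 of the 6 are fixed: C(6,4) = 15 ways.
The remaining 2 must have no fixed point: D(2) = 1.
P = 15·1/720 = 1/48 ≈ 0.021.

0.021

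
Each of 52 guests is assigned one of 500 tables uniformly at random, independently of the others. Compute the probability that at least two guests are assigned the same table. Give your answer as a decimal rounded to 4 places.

It's easier to compute the probability that all 52 are distinct.
P(all distinct) = 500/500 · 499/500 · ··· · 449/500 ≈ 0.0641.
So the probability of at least one match is 1 − 0.0641 = 0.9359.

0.9359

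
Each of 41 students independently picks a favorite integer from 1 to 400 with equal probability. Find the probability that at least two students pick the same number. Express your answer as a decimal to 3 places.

It's easier to compute the probability that all 41 are distinct.
P(all distinct) = 400/400 · 399/400 · ··· · 360/400 ≈ 0.120.
So the probability of at least one match is 1 − 0.120 = 0.880.

0.880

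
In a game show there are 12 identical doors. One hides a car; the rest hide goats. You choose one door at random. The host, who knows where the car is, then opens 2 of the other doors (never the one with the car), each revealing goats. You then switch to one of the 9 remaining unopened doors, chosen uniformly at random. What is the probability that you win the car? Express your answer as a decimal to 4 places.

Your original door holds the car with probability 1/12, so the other 11 collectively hold it with probability 11/12.
The host can always find 2 empty doors to open, so the reveals don't change that 11/12; it is now spread over the 9 remaining unopened doors.
P(win by switching) = (11/12) · (1/9) = 11/108 ≈ 0.1019.

0.1019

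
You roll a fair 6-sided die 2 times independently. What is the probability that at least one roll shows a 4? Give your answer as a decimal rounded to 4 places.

P(no roll shows a 4) = (5/6)^2 ≈ 0.6944.
P(at least one) = 1 − 0.6944 = 0.3056.

0.3056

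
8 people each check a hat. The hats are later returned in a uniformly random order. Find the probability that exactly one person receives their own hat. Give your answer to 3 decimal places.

0.368

Choose which one is fixed: C(8,1) = 8 ways.
The remaining 7 must have no fixed point: D(7) = 1854.
P = 8·1854/40320 = 103/280 ≈ 0.368.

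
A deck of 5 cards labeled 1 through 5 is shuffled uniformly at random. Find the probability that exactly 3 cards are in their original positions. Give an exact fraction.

Choose which 3 of the 5 are fixed: C(5,3) = 10 ways.
The remaining 2 must have no fixed point: D(2) = 1.
P = 10·1/120 = 1/12.

1/12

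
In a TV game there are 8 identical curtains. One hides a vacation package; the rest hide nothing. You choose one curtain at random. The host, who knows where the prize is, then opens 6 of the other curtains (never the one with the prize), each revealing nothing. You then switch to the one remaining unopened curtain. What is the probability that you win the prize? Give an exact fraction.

7/8

Your original curtain holds the prize with probability 1/8, so the other 7 collectively hold it with probability 7/8.
The host can always find 6 empty curtains to open, so the reveals don't change that 7/8; it is now spread over the 1 remaining unopened curtain.
P(win by switching) = (7/8) · (1/1) = 7/8.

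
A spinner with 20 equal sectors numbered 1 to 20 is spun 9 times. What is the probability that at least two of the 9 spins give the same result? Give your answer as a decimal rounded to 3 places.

P(all 9 different) = 20/20 · 19/20 · ··· · 12/20 ≈ 0.119.
P(at least two equal) = 1 − 0.119 = 0.881.

0.881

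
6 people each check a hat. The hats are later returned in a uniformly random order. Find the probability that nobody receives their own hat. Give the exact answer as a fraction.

This is the derangement probability: permutations of 6 with no fixed point.
D(6) = 6! · (1 − 1/1! + 1/2! − ··· + (−1)^6/6!) = 265.
P = 265/720 = 53/144.

53/144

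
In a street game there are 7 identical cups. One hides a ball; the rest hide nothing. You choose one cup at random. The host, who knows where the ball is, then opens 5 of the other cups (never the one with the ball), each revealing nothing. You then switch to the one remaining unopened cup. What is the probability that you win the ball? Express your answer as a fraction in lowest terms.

Your original cup holds the ball with probability 1/7, so the other 6 collectively hold it with probability 6/7.
The host can always find 5 empty cups to open, so the reveals don't change that 6/7; it is now spread over the 1 remaining unopened cup.
P(win by switching) = (6/7) · (1/1) = 6/7.

6/7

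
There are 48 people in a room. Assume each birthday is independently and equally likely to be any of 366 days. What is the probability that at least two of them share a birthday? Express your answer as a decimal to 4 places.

0.9602

It's easier to compute the probability that all 48 are distinct.
P(all distinct) = 366/366 · 365/366 · ··· · 319/366 ≈ 0.0398.
So the probability of at least one match is 1 − 0.0398 = 0.9602.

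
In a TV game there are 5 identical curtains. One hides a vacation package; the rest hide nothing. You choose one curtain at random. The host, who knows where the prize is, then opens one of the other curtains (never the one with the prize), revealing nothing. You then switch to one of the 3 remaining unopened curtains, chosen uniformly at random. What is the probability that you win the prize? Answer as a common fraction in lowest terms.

Your original curtain holds the prize with probability 1/5, so the other 4 collectively hold it with probability 4/5.
The host can always find an empty curtain to open, so this doesn't change that 4/5; it is now spread over the 3 remaining unopened curtains.
P(win by switching) = (4/5) · (1/3) = 4/15.

4/15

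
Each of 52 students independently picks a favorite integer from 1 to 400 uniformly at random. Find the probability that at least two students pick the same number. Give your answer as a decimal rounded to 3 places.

It's easier to compute the probability that all 52 are distinct.
P(all distinct) = 400/400 · 399/400 · ··· · 349/400 ≈ 0.031.
So the probability of at least one match is 1 − 0.031 = 0.969.

0.969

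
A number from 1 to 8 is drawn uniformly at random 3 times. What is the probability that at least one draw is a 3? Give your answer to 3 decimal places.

0.330

P(no draw is a 3) = (7/8)^3 ≈ 0.670.
P(at least one) = 1 − 0.670 = 0.330.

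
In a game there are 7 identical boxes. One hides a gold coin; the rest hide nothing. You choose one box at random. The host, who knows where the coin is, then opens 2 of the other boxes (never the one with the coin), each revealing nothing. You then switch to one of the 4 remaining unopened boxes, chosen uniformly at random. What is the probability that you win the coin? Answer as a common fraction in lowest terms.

3/14

Your original box holds the coin with probability 1/7, so the other 6 collectively hold it with probability 6/7.
The host can always find 2 empty boxes to open, so the reveals don't change that 6/7; it is now spread over the 4 remaining unopened boxes.
P(win by switching) = (6/7) · (1/4) = 3/14.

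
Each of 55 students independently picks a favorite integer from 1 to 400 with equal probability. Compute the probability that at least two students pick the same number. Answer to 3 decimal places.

0.980

It's easier to compute the probability that all 55 are distinct.
P(all distinct) = 400/400 · 399/400 · ··· · 346/400 ≈ 0.020.
So the probability of at least one match is 1 − 0.020 = 0.980.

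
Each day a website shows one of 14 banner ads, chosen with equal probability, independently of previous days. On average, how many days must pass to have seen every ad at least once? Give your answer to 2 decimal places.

After i distinct types are collected, each trial gives a new one with probability (14−i)/14, so the expected wait for the next new type is 14/(14−i).
E = 14/14 + 14/13 + 14/12 + 14/11 + 14/10 + 14/9 + 14/8 + 14/7 + 14/6 + 14/5 + 14/4 + 14/3 + 14/2 + 14/1 = 1171733/25740 ≈ 45.52.

45.52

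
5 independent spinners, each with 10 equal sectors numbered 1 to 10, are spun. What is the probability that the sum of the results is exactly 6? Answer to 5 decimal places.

0.00005

There are 10^5 = 100000 equally likely outcomes.
The number of ordered 5-tuples from {1,…,10} summing to 6 is 5.
P(sum = 6) = 5/100000 = 1/20000 ≈ 0.00005.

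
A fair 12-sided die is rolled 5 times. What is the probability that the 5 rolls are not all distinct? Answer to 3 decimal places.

P(all 5 different) = 12/12 · 11/12 · ··· · 8/12 ≈ 0.382.
P(at least two equal) = 1 − 0.382 = 0.618.

0.618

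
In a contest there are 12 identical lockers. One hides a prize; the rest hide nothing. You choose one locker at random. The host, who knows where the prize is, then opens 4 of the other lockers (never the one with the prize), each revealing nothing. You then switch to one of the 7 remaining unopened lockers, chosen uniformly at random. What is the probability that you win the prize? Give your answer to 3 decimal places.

0.131

Your original locker holds the prize with probability 1/12, so the other 11 collectively hold it with probability 11/12.
The host can always find 4 empty lockers to open, so the reveals don't change that 11/12; it is now spread over the 7 remaining unopened lockers.
P(win by switching) = (11/12) · (1/7) = 11/84 ≈ 0.131.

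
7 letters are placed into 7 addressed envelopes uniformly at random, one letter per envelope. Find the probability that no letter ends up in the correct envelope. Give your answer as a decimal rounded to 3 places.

0.368

This is the derangement probability: permutations of 7 with no fixed point.
D(7) = 7! · (1 − 1/1! + 1/2! − ··· + (−1)^7/7!) = 1854.
P = 1854/5040 = 103/280 ≈ 0.368.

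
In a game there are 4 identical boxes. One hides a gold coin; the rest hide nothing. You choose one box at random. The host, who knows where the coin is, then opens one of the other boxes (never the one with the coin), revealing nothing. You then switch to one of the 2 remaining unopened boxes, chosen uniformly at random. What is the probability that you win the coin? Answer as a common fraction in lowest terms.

Your original box holds the coin with probability 1/4, so the other 3 collectively hold it with probability 3/4.
The host can always find an empty box to open, so this doesn't change that 3/4; it is now spread over the 2 remaining unopened boxes.
P(win by switching) = (3/4) · (1/2) = 3/8.

3/8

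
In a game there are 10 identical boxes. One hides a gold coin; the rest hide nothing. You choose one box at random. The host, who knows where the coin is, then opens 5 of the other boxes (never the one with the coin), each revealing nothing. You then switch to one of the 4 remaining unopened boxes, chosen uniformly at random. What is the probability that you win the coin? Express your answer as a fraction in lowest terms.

Your original box holds the coin with probability 1/10, so the other 9 collectively hold it with probability 9/10.
The host can always find 5 empty boxes to open, so the reveals don't change that 9/10; it is now spread over the 4 remaining unopened boxes.
P(win by switching) = (9/10) · (1/4) = 9/40.

9/40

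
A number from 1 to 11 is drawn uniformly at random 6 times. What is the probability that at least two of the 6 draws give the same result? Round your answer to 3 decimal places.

P(all 6 different) = 11/11 · 10/11 · ··· · 6/11 ≈ 0.188.
P(at least two equal) = 1 − 0.188 = 0.812.

0.812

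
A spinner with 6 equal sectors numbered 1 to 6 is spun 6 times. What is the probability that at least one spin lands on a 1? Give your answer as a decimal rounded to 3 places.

P(no spin lands on a 1) = (5/6)^6 ≈ 0.335.
P(at least one) = 1 − 0.335 = 0.665.

0.665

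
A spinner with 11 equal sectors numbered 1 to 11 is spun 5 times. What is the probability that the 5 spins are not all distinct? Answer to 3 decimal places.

P(all 5 different) = 11/11 · 10/11 · ··· · 7/11 ≈ 0.344.
P(at least two equal) = 1 − 0.344 = 0.656.

0.656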